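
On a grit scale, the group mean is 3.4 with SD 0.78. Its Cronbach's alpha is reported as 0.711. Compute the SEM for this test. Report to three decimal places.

0.419

SEM = SD · √(1 − ρ) = 0.78 × √0.289 = 0.78 × 0.5376 = 0.4193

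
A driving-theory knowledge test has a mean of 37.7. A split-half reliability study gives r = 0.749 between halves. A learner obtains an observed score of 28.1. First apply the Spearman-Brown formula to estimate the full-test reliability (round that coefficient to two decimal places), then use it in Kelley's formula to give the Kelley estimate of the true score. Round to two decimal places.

Spearman-Brown: ρ = 2r/(1 + r) = 2(0.749)/(1 + 0.749) = 1.4980/1.749 = 0.8565 → 0.86
T̂ = 0.86(28.1) + 0.14(37.7) = 24.166 + 5.278 = 29.444 → 29.44

29.44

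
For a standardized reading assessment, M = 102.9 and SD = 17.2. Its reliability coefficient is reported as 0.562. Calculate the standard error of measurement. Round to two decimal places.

11.38

SEM = SD · √(1 − ρ) = 17.2 × √0.438 = 17.2 × 0.6618 = 11.383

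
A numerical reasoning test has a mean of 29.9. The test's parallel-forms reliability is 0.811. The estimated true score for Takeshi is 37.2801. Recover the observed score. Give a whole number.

39

T̂ = ρX + (1 − ρ)μ  ⇒  X = (T̂ − (1 − ρ)μ) / ρ
X = (37.2801 − 0.189 × 29.9) / 0.811 = (37.2801 − 5.6511) / 0.811 = 31.6290 / 0.811 = 39.00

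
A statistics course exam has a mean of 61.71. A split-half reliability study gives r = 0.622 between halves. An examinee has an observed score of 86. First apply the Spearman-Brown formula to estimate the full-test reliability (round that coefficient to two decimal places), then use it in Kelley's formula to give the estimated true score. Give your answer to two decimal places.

80.41

Spearman-Brown: ρ = 2r/(1 + r) = 2(0.622)/(1 + 0.622) = 1.2440/1.622 = 0.7670 → 0.77
T̂ = ρX + (1 − ρ)μ
  = 0.77 × 86 + 0.23 × 61.71
  = 66.22 + 14.1933
  = 80.413
  ≈ 80.41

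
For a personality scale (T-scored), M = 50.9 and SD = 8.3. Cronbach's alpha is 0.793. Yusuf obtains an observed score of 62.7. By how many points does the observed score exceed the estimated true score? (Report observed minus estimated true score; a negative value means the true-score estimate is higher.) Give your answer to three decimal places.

Weight the observed score by reliability and the mean by (1 − reliability): T̂ = 0.793·62.7 + 0.207·50.9 = 49.7211 + 10.5363 = 60.25740.
X − T̂ = 62.7 − 60.2574 = 2.4426 → 2.443

2.443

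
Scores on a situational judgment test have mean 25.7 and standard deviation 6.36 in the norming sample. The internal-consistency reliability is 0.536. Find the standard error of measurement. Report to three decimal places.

SEM = SD · √(1 − ρ) = 6.36 × √0.464 = 6.36 × 0.6812 = 4.3323

4.332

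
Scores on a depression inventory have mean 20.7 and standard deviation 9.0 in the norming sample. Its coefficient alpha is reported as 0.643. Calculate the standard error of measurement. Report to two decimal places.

SEM = SD · √(1 − ρ) = 9.0 × √0.357 = 9.0 × 0.5975 = 5.377

5.38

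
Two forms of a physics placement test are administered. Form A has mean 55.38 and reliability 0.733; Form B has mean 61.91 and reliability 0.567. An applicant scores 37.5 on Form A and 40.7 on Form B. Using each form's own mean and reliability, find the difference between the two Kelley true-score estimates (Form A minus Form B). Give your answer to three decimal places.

-7.610

T̂_A = 0.733(37.5) + 0.267(55.38) = 42.27396
T̂_B = 0.567(40.7) + 0.433(61.91) = 49.88393
T̂_A − T̂_B = -7.60997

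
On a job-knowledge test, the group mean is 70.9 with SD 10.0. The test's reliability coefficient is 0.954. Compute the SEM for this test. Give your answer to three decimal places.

2.145

SEM = SD · √(1 − ρ) = 10.0 × √0.046 = 10.0 × 0.2145 = 2.1448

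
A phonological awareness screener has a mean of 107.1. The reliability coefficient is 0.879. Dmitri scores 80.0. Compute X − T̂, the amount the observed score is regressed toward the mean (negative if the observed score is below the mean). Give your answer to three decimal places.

T̂ = 0.879(80.0) + 0.121(107.1) = 70.3200 + 12.9591 = 83.27910 → 83.2791
X − T̂ = 80.0 − 83.2791 = -3.2791 → -3.279

-3.279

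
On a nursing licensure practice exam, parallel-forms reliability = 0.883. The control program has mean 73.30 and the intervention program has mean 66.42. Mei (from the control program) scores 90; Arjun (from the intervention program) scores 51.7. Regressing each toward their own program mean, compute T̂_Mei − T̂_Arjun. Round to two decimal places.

34.62

T̂_Mei = 0.883(90) + 0.117(73.30) = 88.0461
T̂_Arjun = 0.883(51.7) + 0.117(66.42) = 53.4222
Difference = 88.0461 − 53.4222 = 34.6239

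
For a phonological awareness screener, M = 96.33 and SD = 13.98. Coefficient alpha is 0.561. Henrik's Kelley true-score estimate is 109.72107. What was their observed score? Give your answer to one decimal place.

120.2

T̂ = ρX + (1 − ρ)μ  ⇒  X = (T̂ − (1 − ρ)μ) / ρ
X = (109.72107 − 0.439 × 96.33) / 0.561 = (109.72107 − 42.28887) / 0.561 = 67.43220 / 0.561 = 120.200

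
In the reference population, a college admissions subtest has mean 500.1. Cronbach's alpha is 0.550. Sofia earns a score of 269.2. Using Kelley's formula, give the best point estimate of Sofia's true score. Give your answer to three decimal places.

373.105

T̂ = ρX + (1 − ρ)μ
  = 0.550 × 269.2 + 0.450 × 500.1
  = 148.0600 + 225.0450
  = 373.1050
  ≈ 373.105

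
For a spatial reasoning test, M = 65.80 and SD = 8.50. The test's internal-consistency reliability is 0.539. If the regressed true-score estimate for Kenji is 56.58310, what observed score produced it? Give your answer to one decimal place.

48.7

T̂ = ρX + (1 − ρ)μ  ⇒  X = (T̂ − (1 − ρ)μ) / ρ
X = (56.58310 − 0.461 × 65.80) / 0.539 = (56.58310 − 30.33380) / 0.539 = 26.24930 / 0.539 = 48.700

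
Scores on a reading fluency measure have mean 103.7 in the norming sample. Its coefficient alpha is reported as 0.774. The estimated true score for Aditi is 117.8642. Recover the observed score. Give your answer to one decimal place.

122.0

T̂ = ρX + (1 − ρ)μ  ⇒  X = (T̂ − (1 − ρ)μ) / ρ
X = (117.8642 − 0.226 × 103.7) / 0.774 = (117.8642 − 23.4362) / 0.774 = 94.4280 / 0.774 = 122.000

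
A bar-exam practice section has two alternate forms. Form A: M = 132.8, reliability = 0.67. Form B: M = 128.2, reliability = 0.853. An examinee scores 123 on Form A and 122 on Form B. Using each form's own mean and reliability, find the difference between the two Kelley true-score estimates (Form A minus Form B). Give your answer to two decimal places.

T̂_A = 0.67(123) + 0.33(132.8) = 126.2340
T̂_B = 0.853(122) + 0.147(128.2) = 122.9114
T̂_A − T̂_B = 3.3226

3.32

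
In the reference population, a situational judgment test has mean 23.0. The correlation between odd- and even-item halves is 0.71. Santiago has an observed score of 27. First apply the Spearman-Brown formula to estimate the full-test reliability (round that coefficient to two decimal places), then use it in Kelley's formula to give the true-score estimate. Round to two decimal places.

Spearman-Brown: ρ = 2r/(1 + r) = 2(0.71)/(1 + 0.71) = 1.420/1.71 = 0.8304 → 0.83
T̂ = ρX + (1 − ρ)μ
  = 0.83 × 27 + 0.17 × 23.0
  = 22.41 + 3.910
  = 26.320
  ≈ 26.32

26.32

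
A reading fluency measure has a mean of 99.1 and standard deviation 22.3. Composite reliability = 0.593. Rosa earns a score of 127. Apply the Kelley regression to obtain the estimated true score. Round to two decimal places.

115.64

Weight the observed score by reliability and the mean by (1 − reliability): T̂ = 0.593·127 + 0.407·99.1 = 75.311 + 40.3337 = 115.645.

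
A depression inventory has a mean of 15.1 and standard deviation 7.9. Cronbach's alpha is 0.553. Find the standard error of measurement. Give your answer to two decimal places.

SEM = SD · √(1 − ρ) = 7.9 × √0.447 = 7.9 × 0.6686 = 5.282

5.28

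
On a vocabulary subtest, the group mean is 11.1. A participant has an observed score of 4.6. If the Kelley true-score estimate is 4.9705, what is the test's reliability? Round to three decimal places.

0.943

T̂ = ρX + (1 − ρ)μ  ⇒  T̂ − μ = ρ(X − μ)
ρ = (T̂ − μ)/(X − μ) = (4.9705 − 11.1) / (4.6 − 11.1) = -6.1295 / -6.5 = 0.94300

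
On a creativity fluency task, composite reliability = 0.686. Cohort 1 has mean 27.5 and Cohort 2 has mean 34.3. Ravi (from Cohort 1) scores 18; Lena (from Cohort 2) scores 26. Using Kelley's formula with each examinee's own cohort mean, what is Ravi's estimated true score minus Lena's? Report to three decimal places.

T̂_Ravi = 0.686(18) + 0.314(27.5) = 20.98300
T̂_Lena = 0.686(26) + 0.314(34.3) = 28.60620
Difference = 20.98300 − 28.60620 = -7.62320

-7.623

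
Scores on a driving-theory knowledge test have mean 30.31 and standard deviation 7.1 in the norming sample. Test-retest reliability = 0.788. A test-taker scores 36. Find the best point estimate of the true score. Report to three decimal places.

34.794

Weight the observed score by reliability and the mean by (1 − reliability): T̂ = 0.788·36 + 0.212·30.31 = 28.368 + 6.42572 = 34.7937.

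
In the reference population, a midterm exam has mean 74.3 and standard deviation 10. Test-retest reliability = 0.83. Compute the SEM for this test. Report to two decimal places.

SEM = SD · √(1 − ρ) = 10 × √0.17 = 10 × 0.4123 = 4.123

4.12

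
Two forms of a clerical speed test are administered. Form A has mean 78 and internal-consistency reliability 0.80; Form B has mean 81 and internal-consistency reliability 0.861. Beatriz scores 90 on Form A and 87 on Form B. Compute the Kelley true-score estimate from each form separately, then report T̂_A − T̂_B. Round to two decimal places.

1.43

T̂_A = 0.80(90) + 0.20(78) = 87.6000
T̂_B = 0.861(87) + 0.139(81) = 86.1660
T̂_A − T̂_B = 1.4340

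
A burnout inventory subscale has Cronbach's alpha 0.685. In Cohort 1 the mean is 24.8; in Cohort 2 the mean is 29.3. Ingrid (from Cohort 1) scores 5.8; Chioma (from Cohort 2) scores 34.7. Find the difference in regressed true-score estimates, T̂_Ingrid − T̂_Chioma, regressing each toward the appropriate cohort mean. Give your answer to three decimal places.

-21.214

T̂_Ingrid = 0.685(5.8) + 0.315(24.8) = 11.78500
T̂_Chioma = 0.685(34.7) + 0.315(29.3) = 32.99900
Difference = 11.78500 − 32.99900 = -21.21400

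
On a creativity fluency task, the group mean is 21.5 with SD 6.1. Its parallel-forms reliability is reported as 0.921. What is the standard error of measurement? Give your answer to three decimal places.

1.715

SEM = SD · √(1 − ρ) = 6.1 × √0.079 = 6.1 × 0.2811 = 1.7145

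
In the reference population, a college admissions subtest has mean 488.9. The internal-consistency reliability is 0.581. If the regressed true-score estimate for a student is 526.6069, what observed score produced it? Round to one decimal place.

553.8

T̂ = ρX + (1 − ρ)μ  ⇒  X = (T̂ − (1 − ρ)μ) / ρ
X = (526.6069 − 0.419 × 488.9) / 0.581 = (526.6069 − 204.8491) / 0.581 = 321.7578 / 0.581 = 553.800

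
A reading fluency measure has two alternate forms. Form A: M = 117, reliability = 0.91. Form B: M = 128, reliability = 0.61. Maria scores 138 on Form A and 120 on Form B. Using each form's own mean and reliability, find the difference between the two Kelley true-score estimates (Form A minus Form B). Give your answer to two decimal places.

12.99

T̂_A = 0.91(138) + 0.09(117) = 136.1100
T̂_B = 0.61(120) + 0.39(128) = 123.1200
T̂_A − T̂_B = 12.9900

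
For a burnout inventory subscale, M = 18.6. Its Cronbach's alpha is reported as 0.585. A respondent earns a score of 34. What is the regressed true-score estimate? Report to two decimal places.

Weight the observed score by reliability and the mean by (1 − reliability): T̂ = 0.585·34 + 0.415·18.6 = 19.890 + 7.7190 = 27.609.

27.61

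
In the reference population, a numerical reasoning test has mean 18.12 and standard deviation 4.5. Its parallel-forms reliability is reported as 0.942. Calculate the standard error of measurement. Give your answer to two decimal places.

SEM = SD · √(1 − ρ) = 4.5 × √0.058 = 4.5 × 0.2408 = 1.084

1.08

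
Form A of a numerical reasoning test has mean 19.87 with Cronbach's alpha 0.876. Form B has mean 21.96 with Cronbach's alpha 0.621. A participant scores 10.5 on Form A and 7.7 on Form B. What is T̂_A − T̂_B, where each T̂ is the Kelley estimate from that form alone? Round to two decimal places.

-1.44

T̂_A = 0.876(10.5) + 0.124(19.87) = 11.6619
T̂_B = 0.621(7.7) + 0.379(21.96) = 13.1045
T̂_A − T̂_B = -1.4427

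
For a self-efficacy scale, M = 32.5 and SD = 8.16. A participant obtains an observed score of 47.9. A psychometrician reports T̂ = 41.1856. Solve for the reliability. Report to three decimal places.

T̂ = ρX + (1 − ρ)μ  ⇒  T̂ − μ = ρ(X − μ)
ρ = (T̂ − μ)/(X − μ) = (41.1856 − 32.5) / (47.9 − 32.5) = 8.6856 / 15.4 = 0.56400

0.564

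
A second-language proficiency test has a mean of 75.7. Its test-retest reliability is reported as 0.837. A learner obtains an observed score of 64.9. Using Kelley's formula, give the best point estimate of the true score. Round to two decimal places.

66.66

T̂ = 0.837(64.9) + 0.163(75.7) = 54.3213 + 12.3391 = 66.660 → 66.66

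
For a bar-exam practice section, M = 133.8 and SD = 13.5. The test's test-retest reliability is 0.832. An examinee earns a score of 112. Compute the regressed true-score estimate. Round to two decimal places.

T̂ = 0.832(112) + 0.168(133.8) = 93.184 + 22.4784 = 115.662 → 115.66

115.66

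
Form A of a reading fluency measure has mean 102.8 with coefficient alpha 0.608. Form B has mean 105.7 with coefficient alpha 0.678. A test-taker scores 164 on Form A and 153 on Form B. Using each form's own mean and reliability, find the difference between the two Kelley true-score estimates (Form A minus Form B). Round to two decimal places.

2.24

T̂_A = 0.608(164) + 0.392(102.8) = 140.0096
T̂_B = 0.678(153) + 0.322(105.7) = 137.7694
T̂_A − T̂_B = 2.2402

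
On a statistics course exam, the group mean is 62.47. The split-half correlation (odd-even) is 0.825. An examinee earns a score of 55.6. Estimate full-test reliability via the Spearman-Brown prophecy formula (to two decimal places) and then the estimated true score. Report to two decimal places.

Spearman-Brown: ρ = 2r/(1 + r) = 2(0.825)/(1 + 0.825) = 1.6500/1.825 = 0.9041 → 0.90
Kelley's formula gives T̂ = 0.90·55.6 + 0.10·62.47 = 50.040 + 6.2470 = 56.287.

56.29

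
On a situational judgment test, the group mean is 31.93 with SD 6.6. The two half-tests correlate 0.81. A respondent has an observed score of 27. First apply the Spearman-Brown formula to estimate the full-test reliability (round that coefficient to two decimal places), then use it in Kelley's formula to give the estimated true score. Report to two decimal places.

27.49

Spearman-Brown: ρ = 2r/(1 + r) = 2(0.81)/(1 + 0.81) = 1.620/1.81 = 0.8950 → 0.90
Regress the observed score toward the mean by the unreliability: T̂ = 0.90·27 + 0.10·31.93 = 24.30 + 3.1930 = 27.493.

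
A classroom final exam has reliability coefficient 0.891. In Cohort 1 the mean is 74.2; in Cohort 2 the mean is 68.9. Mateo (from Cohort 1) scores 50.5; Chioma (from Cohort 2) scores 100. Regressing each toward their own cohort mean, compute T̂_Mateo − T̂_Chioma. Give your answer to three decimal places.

-43.527

T̂_Mateo = 0.891(50.5) + 0.109(74.2) = 53.08330
T̂_Chioma = 0.891(100) + 0.109(68.9) = 96.61010
Difference = 53.08330 − 96.61010 = -43.52680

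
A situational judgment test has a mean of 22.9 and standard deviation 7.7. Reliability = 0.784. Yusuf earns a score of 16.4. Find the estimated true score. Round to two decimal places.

Weight the observed score by reliability and the mean by (1 − reliability): T̂ = 0.784·16.4 + 0.216·22.9 = 12.8576 + 4.9464 = 17.804.

17.80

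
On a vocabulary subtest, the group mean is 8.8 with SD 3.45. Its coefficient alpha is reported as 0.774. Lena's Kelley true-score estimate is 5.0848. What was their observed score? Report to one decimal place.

4.0

T̂ = ρX + (1 − ρ)μ  ⇒  X = (T̂ − (1 − ρ)μ) / ρ
X = (5.0848 − 0.226 × 8.8) / 0.774 = (5.0848 − 1.9888) / 0.774 = 3.0960 / 0.774 = 4.000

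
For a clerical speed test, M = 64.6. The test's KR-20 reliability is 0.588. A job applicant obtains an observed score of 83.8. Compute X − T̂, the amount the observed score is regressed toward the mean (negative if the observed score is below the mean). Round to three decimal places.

Weight the observed score by reliability and the mean by (1 − reliability): T̂ = 0.588·83.8 + 0.412·64.6 = 49.2744 + 26.6152 = 75.88960.
X − T̂ = 83.8 − 75.8896 = 7.9104 → 7.910

7.910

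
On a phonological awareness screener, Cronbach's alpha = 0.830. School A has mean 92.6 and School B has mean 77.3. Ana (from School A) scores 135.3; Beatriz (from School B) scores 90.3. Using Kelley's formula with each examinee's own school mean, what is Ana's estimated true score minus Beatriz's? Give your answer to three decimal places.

39.951

T̂_Ana = 0.830(135.3) + 0.170(92.6) = 128.04100
T̂_Beatriz = 0.830(90.3) + 0.170(77.3) = 88.09000
Difference = 128.04100 − 88.09000 = 39.95100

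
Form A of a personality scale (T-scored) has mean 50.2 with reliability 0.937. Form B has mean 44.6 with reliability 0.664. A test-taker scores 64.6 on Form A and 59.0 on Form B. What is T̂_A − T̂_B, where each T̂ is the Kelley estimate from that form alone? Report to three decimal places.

T̂_A = 0.937(64.6) + 0.063(50.2) = 63.69280
T̂_B = 0.664(59.0) + 0.336(44.6) = 54.16160
T̂_A − T̂_B = 9.53120

9.531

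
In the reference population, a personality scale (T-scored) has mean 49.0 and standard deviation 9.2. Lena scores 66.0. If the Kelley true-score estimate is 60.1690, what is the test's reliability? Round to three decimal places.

0.657

T̂ = ρX + (1 − ρ)μ  ⇒  T̂ − μ = ρ(X − μ)
ρ = (T̂ − μ)/(X − μ) = (60.1690 − 49.0) / (66.0 − 49.0) = 11.1690 / 17.0 = 0.65700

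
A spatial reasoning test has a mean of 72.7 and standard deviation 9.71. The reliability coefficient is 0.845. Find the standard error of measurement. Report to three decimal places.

3.823

SEM = SD · √(1 − ρ) = 9.71 × √0.155 = 9.71 × 0.3937 = 3.8228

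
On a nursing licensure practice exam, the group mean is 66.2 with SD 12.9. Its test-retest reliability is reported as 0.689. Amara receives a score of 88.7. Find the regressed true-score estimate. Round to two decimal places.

81.70

Weight the observed score by reliability and the mean by (1 − reliability): T̂ = 0.689·88.7 + 0.311·66.2 = 61.1143 + 20.5882 = 81.703.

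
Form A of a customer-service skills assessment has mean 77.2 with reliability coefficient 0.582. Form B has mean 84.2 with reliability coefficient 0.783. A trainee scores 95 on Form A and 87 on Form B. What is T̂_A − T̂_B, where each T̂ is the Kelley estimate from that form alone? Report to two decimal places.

1.17

T̂_A = 0.582(95) + 0.418(77.2) = 87.5596
T̂_B = 0.783(87) + 0.217(84.2) = 86.3924
T̂_A − T̂_B = 1.1672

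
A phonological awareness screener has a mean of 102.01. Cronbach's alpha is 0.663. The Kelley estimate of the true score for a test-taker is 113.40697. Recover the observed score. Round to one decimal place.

T̂ = ρX + (1 − ρ)μ  ⇒  X = (T̂ − (1 − ρ)μ) / ρ
X = (113.40697 − 0.337 × 102.01) / 0.663 = (113.40697 − 34.37737) / 0.663 = 79.02960 / 0.663 = 119.200

119.2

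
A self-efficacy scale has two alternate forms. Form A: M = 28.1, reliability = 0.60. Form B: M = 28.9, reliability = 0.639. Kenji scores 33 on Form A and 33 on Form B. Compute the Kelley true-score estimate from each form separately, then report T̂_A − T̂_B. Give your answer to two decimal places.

T̂_A = 0.60(33) + 0.40(28.1) = 31.0400
T̂_B = 0.639(33) + 0.361(28.9) = 31.5199
T̂_A − T̂_B = -0.4799

-0.48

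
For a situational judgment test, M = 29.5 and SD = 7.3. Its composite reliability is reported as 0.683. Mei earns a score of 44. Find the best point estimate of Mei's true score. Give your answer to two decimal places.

39.40

T̂ = 0.683(44) + 0.317(29.5) = 30.052 + 9.3515 = 39.404 → 39.40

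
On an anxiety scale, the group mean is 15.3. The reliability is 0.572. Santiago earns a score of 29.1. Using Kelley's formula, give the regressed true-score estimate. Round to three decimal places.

Regress the observed score toward the mean by the unreliability: T̂ = 0.572·29.1 + 0.428·15.3 = 16.6452 + 6.5484 = 23.1936.

23.194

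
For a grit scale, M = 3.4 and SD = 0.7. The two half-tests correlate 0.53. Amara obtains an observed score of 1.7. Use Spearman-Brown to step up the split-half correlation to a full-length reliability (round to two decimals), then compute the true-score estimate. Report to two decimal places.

2.23

Spearman-Brown: ρ = 2r/(1 + r) = 2(0.53)/(1 + 0.53) = 1.060/1.53 = 0.6928 → 0.69
T̂ = ρX + (1 − ρ)μ
  = 0.69 × 1.7 + 0.31 × 3.4
  = 1.173 + 1.054
  = 2.227
  ≈ 2.23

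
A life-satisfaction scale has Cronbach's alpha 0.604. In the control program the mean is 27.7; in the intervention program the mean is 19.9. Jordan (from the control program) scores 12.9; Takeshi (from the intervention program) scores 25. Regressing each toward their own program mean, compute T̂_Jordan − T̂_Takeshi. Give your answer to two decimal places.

T̂_Jordan = 0.604(12.9) + 0.396(27.7) = 18.7608
T̂_Takeshi = 0.604(25) + 0.396(19.9) = 22.9804
Difference = 18.7608 − 22.9804 = -4.2196

-4.22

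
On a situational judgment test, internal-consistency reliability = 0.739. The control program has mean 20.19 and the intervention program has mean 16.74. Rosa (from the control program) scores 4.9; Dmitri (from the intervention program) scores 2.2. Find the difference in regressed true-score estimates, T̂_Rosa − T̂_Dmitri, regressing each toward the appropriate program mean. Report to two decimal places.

T̂_Rosa = 0.739(4.9) + 0.261(20.19) = 8.8907
T̂_Dmitri = 0.739(2.2) + 0.261(16.74) = 5.9949
Difference = 8.8907 − 5.9949 = 2.8958

2.90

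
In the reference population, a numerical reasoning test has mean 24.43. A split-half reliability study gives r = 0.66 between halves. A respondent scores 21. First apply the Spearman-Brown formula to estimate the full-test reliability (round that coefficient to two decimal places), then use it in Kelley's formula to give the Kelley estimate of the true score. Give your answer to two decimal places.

Spearman-Brown: ρ = 2r/(1 + r) = 2(0.66)/(1 + 0.66) = 1.320/1.66 = 0.7952 → 0.80
T̂ = ρX + (1 − ρ)μ
  = 0.80 × 21 + 0.20 × 24.43
  = 16.80 + 4.8860
  = 21.686
  ≈ 21.69

21.69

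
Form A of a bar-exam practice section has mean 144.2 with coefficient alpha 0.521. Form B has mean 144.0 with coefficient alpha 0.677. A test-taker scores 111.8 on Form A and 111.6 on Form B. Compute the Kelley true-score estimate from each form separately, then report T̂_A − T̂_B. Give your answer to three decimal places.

5.254

T̂_A = 0.521(111.8) + 0.479(144.2) = 127.31960
T̂_B = 0.677(111.6) + 0.323(144.0) = 122.06520
T̂_A − T̂_B = 5.25440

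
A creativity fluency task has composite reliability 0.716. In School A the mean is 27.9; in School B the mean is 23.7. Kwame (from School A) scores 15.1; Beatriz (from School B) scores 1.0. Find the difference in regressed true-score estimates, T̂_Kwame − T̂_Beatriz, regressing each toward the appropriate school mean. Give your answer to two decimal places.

11.29

T̂_Kwame = 0.716(15.1) + 0.284(27.9) = 18.7352
T̂_Beatriz = 0.716(1.0) + 0.284(23.7) = 7.4468
Difference = 18.7352 − 7.4468 = 11.2884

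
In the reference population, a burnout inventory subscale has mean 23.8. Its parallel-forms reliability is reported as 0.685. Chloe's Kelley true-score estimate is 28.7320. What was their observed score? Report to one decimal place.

31.0

T̂ = ρX + (1 − ρ)μ  ⇒  X = (T̂ − (1 − ρ)μ) / ρ
X = (28.7320 − 0.315 × 23.8) / 0.685 = (28.7320 − 7.4970) / 0.685 = 21.2350 / 0.685 = 31.000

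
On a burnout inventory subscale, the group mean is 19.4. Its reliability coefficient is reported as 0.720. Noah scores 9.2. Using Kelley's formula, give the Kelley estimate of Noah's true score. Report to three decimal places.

T̂ = 0.720(9.2) + 0.280(19.4) = 6.6240 + 5.4320 = 12.0560 → 12.056

12.056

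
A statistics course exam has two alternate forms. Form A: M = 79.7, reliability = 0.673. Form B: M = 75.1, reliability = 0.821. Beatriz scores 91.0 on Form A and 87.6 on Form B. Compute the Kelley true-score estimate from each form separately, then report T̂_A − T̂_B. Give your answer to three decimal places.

T̂_A = 0.673(91.0) + 0.327(79.7) = 87.30490
T̂_B = 0.821(87.6) + 0.179(75.1) = 85.36250
T̂_A − T̂_B = 1.94240

1.942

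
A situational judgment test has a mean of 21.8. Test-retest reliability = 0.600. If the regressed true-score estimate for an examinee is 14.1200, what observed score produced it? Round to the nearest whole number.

T̂ = ρX + (1 − ρ)μ  ⇒  X = (T̂ − (1 − ρ)μ) / ρ
X = (14.1200 − 0.400 × 21.8) / 0.600 = (14.1200 − 8.7200) / 0.600 = 5.4000 / 0.600 = 9.00

9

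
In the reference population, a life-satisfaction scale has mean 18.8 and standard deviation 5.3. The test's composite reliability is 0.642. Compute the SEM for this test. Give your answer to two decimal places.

3.17

SEM = SD · √(1 − ρ) = 5.3 × √0.358 = 5.3 × 0.5983 = 3.171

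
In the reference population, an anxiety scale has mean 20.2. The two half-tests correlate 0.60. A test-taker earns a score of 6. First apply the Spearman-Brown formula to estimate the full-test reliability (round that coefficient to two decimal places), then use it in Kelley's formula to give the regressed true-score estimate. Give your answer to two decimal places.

9.55

Spearman-Brown: ρ = 2r/(1 + r) = 2(0.60)/(1 + 0.60) = 1.200/1.60 = 0.7500 → 0.75
T̂ = ρX + (1 − ρ)μ
  = 0.75 × 6 + 0.25 × 20.2
  = 4.50 + 5.050
  = 9.550
  ≈ 9.55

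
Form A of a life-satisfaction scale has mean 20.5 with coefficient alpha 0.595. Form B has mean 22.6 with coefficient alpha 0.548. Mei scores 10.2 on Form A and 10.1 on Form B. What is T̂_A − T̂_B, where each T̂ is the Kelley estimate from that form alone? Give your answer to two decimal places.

-1.38

T̂_A = 0.595(10.2) + 0.405(20.5) = 14.3715
T̂_B = 0.548(10.1) + 0.452(22.6) = 15.7500
T̂_A − T̂_B = -1.3785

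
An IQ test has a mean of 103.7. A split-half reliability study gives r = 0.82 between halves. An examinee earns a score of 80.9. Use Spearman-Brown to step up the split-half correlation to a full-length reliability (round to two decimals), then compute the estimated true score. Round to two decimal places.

Spearman-Brown: ρ = 2r/(1 + r) = 2(0.82)/(1 + 0.82) = 1.640/1.82 = 0.9011 → 0.90
T̂ = ρX + (1 − ρ)μ
  = 0.90 × 80.9 + 0.10 × 103.7
  = 72.810 + 10.370
  = 83.180
  ≈ 83.18

83.18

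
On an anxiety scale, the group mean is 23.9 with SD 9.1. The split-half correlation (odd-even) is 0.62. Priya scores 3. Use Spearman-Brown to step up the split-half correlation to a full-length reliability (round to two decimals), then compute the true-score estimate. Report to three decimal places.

7.807

Spearman-Brown: ρ = 2r/(1 + r) = 2(0.62)/(1 + 0.62) = 1.240/1.62 = 0.7654 → 0.77
T̂ = 0.77(3) + 0.23(23.9) = 2.31 + 5.497 = 7.8070 → 7.807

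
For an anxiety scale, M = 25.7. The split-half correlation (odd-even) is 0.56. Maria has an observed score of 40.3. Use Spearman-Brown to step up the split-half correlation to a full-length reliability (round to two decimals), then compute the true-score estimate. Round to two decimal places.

Spearman-Brown: ρ = 2r/(1 + r) = 2(0.56)/(1 + 0.56) = 1.120/1.56 = 0.7179 → 0.72
T̂ = 0.72(40.3) + 0.28(25.7) = 29.016 + 7.196 = 36.212 → 36.21

36.21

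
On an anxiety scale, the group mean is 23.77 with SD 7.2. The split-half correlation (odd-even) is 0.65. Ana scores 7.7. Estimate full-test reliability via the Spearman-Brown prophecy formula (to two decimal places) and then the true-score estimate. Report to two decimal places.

Spearman-Brown: ρ = 2r/(1 + r) = 2(0.65)/(1 + 0.65) = 1.300/1.65 = 0.7879 → 0.79
T̂ = 0.79(7.7) + 0.21(23.77) = 6.083 + 4.9917 = 11.075 → 11.07

11.07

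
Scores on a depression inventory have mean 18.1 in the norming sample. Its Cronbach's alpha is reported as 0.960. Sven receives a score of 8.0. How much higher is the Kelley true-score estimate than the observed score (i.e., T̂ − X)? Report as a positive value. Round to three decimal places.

T̂ = ρX + (1 − ρ)μ
  = 0.960 × 8.0 + 0.040 × 18.1
  = 7.6800 + 0.7240
  = 8.40400
  ≈ 8.4040
T̂ − X = 8.4040 − 8.0 = 0.4040 → 0.404

0.404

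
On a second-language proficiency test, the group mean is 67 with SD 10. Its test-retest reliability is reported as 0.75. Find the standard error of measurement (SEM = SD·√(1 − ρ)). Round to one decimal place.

5.0

SEM = SD · √(1 − ρ) = 10 × √0.25 = 10 × 0.5000 = 5.000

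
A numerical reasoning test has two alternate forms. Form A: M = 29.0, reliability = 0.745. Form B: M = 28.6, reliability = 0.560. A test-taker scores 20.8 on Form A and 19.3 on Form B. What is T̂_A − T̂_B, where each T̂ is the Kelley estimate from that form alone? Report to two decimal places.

T̂_A = 0.745(20.8) + 0.255(29.0) = 22.8910
T̂_B = 0.560(19.3) + 0.440(28.6) = 23.3920
T̂_A − T̂_B = -0.5010

-0.50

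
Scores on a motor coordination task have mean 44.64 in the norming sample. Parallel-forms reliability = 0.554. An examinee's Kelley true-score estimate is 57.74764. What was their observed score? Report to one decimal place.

68.3

T̂ = ρX + (1 − ρ)μ  ⇒  X = (T̂ − (1 − ρ)μ) / ρ
X = (57.74764 − 0.446 × 44.64) / 0.554 = (57.74764 − 19.90944) / 0.554 = 37.83820 / 0.554 = 68.300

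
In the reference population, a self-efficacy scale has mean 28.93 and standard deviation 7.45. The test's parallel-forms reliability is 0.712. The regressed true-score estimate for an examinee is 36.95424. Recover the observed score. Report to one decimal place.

T̂ = ρX + (1 − ρ)μ  ⇒  X = (T̂ − (1 − ρ)μ) / ρ
X = (36.95424 − 0.288 × 28.93) / 0.712 = (36.95424 − 8.33184) / 0.712 = 28.62240 / 0.712 = 40.200

40.2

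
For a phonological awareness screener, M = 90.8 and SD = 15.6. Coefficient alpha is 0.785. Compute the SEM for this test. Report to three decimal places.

7.233

SEM = SD · √(1 − ρ) = 15.6 × √0.215 = 15.6 × 0.4637 = 7.2334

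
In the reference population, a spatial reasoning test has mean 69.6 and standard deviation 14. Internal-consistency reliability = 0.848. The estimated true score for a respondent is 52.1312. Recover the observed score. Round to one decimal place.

49.0

T̂ = ρX + (1 − ρ)μ  ⇒  X = (T̂ − (1 − ρ)μ) / ρ
X = (52.1312 − 0.152 × 69.6) / 0.848 = (52.1312 − 10.5792) / 0.848 = 41.5520 / 0.848 = 49.000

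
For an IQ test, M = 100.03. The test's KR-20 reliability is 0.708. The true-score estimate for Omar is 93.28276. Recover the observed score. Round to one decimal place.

90.5

T̂ = ρX + (1 − ρ)μ  ⇒  X = (T̂ − (1 − ρ)μ) / ρ
X = (93.28276 − 0.292 × 100.03) / 0.708 = (93.28276 − 29.20876) / 0.708 = 64.07400 / 0.708 = 90.500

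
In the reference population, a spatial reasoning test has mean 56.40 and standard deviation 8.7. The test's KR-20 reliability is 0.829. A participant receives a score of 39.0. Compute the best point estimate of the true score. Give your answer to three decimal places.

T̂ = ρX + (1 − ρ)μ
  = 0.829 × 39.0 + 0.171 × 56.40
  = 32.3310 + 9.64440
  = 41.9754
  ≈ 41.975

41.975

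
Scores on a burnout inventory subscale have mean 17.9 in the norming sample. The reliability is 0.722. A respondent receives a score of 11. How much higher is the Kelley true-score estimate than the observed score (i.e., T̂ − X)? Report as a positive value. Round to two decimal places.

T̂ = ρX + (1 − ρ)μ
  = 0.722 × 11 + 0.278 × 17.9
  = 7.942 + 4.9762
  = 12.9182
  ≈ 12.918
T̂ − X = 12.918 − 11 = 1.918 → 1.92

1.92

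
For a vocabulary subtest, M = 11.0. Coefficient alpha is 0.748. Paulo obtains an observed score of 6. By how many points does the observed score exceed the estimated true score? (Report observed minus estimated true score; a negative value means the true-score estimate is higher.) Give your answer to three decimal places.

-1.260

T̂ = ρX + (1 − ρ)μ
  = 0.748 × 6 + 0.252 × 11.0
  = 4.488 + 2.7720
  = 7.26000
  ≈ 7.2600
X − T̂ = 6 − 7.2600 = -1.2600 → -1.260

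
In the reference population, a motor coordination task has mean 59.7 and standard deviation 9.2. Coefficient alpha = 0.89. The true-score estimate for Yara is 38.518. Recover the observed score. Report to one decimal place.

35.9

T̂ = ρX + (1 − ρ)μ  ⇒  X = (T̂ − (1 − ρ)μ) / ρ
X = (38.518 − 0.11 × 59.7) / 0.89 = (38.518 − 6.567) / 0.89 = 31.951 / 0.89 = 35.900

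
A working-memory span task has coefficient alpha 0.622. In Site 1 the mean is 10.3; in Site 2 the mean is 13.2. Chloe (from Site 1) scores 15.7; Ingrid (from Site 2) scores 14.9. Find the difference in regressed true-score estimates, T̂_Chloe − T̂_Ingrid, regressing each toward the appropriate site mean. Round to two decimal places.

-0.60

T̂_Chloe = 0.622(15.7) + 0.378(10.3) = 13.6588
T̂_Ingrid = 0.622(14.9) + 0.378(13.2) = 14.2574
Difference = 13.6588 − 14.2574 = -0.5986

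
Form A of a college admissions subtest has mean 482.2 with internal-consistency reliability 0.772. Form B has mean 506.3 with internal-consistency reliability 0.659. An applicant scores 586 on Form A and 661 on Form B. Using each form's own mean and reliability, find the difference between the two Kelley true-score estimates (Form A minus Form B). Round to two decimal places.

T̂_A = 0.772(586) + 0.228(482.2) = 562.3336
T̂_B = 0.659(661) + 0.341(506.3) = 608.2473
T̂_A − T̂_B = -45.9137

-45.91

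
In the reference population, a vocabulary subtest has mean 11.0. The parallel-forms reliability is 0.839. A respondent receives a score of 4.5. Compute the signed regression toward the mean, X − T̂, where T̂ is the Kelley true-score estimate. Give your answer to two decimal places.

-1.05

T̂ = 0.839(4.5) + 0.161(11.0) = 3.7755 + 1.7710 = 5.5465 → 5.546
X − T̂ = 4.5 − 5.546 = -1.046 → -1.05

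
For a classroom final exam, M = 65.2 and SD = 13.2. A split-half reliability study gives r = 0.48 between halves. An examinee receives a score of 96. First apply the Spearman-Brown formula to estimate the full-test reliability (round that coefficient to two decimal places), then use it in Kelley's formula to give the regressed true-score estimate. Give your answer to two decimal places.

Spearman-Brown: ρ = 2r/(1 + r) = 2(0.48)/(1 + 0.48) = 0.960/1.48 = 0.6486 → 0.65
T̂ = ρX + (1 − ρ)μ
  = 0.65 × 96 + 0.35 × 65.2
  = 62.40 + 22.820
  = 85.220
  ≈ 85.22

85.22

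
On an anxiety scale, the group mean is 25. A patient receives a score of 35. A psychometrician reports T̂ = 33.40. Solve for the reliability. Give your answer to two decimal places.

T̂ = ρX + (1 − ρ)μ  ⇒  T̂ − μ = ρ(X − μ)
ρ = (T̂ − μ)/(X − μ) = (33.40 − 25) / (35 − 25) = 8.40 / 10.0 = 0.8400

0.84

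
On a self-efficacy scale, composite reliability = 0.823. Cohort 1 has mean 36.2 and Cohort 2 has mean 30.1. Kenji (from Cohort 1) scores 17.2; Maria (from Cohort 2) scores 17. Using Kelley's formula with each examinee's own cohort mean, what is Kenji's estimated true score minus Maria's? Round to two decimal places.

T̂_Kenji = 0.823(17.2) + 0.177(36.2) = 20.5630
T̂_Maria = 0.823(17) + 0.177(30.1) = 19.3187
Difference = 20.5630 − 19.3187 = 1.2443

1.24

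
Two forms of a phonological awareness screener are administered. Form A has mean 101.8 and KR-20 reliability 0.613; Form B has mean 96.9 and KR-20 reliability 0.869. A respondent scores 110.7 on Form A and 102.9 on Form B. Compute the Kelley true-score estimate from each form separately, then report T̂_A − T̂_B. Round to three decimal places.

5.142

T̂_A = 0.613(110.7) + 0.387(101.8) = 107.25570
T̂_B = 0.869(102.9) + 0.131(96.9) = 102.11400
T̂_A − T̂_B = 5.14170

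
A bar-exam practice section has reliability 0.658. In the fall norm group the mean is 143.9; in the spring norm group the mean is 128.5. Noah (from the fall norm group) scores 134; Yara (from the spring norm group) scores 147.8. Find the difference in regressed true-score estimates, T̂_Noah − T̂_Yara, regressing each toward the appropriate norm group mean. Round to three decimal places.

-3.814

T̂_Noah = 0.658(134) + 0.342(143.9) = 137.38580
T̂_Yara = 0.658(147.8) + 0.342(128.5) = 141.19940
Difference = 137.38580 − 141.19940 = -3.81360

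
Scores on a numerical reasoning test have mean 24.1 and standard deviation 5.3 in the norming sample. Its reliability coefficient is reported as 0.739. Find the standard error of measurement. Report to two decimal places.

2.71

SEM = SD · √(1 − ρ) = 5.3 × √0.261 = 5.3 × 0.5109 = 2.708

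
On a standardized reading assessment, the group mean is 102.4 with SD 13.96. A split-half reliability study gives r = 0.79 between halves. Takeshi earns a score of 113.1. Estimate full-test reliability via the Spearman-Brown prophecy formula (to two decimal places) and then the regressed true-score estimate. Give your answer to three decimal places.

111.816

Spearman-Brown: ρ = 2r/(1 + r) = 2(0.79)/(1 + 0.79) = 1.580/1.79 = 0.8827 → 0.88
T̂ = ρX + (1 − ρ)μ
  = 0.88 × 113.1 + 0.12 × 102.4
  = 99.528 + 12.288
  = 111.8160
  ≈ 111.816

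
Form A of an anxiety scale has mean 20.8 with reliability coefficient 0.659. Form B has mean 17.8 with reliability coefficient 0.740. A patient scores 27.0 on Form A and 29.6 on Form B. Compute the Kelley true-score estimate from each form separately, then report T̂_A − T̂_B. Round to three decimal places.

-1.646

T̂_A = 0.659(27.0) + 0.341(20.8) = 24.88580
T̂_B = 0.740(29.6) + 0.260(17.8) = 26.53200
T̂_A − T̂_B = -1.64620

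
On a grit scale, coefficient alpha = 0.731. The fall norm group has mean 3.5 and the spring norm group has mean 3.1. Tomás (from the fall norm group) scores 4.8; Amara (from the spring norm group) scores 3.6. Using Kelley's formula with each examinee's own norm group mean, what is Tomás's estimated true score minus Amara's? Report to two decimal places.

T̂_Tomás = 0.731(4.8) + 0.269(3.5) = 4.4503
T̂_Amara = 0.731(3.6) + 0.269(3.1) = 3.4655
Difference = 4.4503 − 3.4655 = 0.9848

0.98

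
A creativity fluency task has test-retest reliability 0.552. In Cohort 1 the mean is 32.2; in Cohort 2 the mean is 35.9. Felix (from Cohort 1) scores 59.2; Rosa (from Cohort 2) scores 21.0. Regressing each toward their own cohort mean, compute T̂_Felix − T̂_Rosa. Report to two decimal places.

T̂_Felix = 0.552(59.2) + 0.448(32.2) = 47.1040
T̂_Rosa = 0.552(21.0) + 0.448(35.9) = 27.6752
Difference = 47.1040 − 27.6752 = 19.4288

19.43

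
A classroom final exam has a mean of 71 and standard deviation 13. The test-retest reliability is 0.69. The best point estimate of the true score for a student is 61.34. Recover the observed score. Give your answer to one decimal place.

T̂ = ρX + (1 − ρ)μ  ⇒  X = (T̂ − (1 − ρ)μ) / ρ
X = (61.34 − 0.31 × 71) / 0.69 = (61.34 − 22.01) / 0.69 = 39.33 / 0.69 = 57.000

57.0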